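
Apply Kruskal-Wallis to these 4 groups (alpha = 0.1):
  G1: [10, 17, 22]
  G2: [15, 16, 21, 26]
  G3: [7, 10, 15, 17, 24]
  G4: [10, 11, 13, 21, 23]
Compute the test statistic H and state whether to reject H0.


Step 1: Combine all N = 17 observations and assign midranks.
sorted (value, group, rank): (7,G3,1), (10,G1,3), (10,G3,3), (10,G4,3), (11,G4,5), (13,G4,6), (15,G2,7.5), (15,G3,7.5), (16,G2,9), (17,G1,10.5), (17,G3,10.5), (21,G2,12.5), (21,G4,12.5), (22,G1,14), (23,G4,15), (24,G3,16), (26,G2,17)
Step 2: Sum ranks within each group.
R_1 = 27.5 (n_1 = 3)
R_2 = 46 (n_2 = 4)
R_3 = 38 (n_3 = 5)
R_4 = 41.5 (n_4 = 5)
Step 3: H = 12/(N(N+1)) * sum(R_i^2/n_i) - 3(N+1)
     = 12/(17*18) * (27.5^2/3 + 46^2/4 + 38^2/5 + 41.5^2/5) - 3*18
     = 0.039216 * 1414.33 - 54
     = 1.464052.
Step 4: Ties present; correction factor C = 1 - 42/(17^3 - 17) = 0.991422. Corrected H = 1.464052 / 0.991422 = 1.476720.
Step 5: Under H0, H ~ chi^2(3); p-value = 0.687654.
Step 6: alpha = 0.1. fail to reject H0.

H = 1.4767, df = 3, p = 0.687654, fail to reject H0.


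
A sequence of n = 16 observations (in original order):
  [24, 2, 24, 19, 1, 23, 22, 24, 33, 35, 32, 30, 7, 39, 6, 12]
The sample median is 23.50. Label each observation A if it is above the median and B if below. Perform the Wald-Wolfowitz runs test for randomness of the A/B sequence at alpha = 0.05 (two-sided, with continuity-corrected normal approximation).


Step 1: Compute median = 23.50; label A = above, B = below.
Labels in order: ABABBBBAAAAABABB  (n_A = 8, n_B = 8)
Step 2: Count runs R = 8.
Step 3: Under H0 (random ordering), E[R] = 2*n_A*n_B/(n_A+n_B) + 1 = 2*8*8/16 + 1 = 9.0000.
        Var[R] = 2*n_A*n_B*(2*n_A*n_B - n_A - n_B) / ((n_A+n_B)^2 * (n_A+n_B-1)) = 14336/3840 = 3.7333.
        SD[R] = 1.9322.
Step 4: Continuity-corrected z = (R + 0.5 - E[R]) / SD[R] = (8 + 0.5 - 9.0000) / 1.9322 = -0.2588.
Step 5: Two-sided p-value via normal approximation = 2*(1 - Phi(|z|)) = 0.795809.
Step 6: alpha = 0.05. fail to reject H0.

R = 8, z = -0.2588, p = 0.795809, fail to reject H0.


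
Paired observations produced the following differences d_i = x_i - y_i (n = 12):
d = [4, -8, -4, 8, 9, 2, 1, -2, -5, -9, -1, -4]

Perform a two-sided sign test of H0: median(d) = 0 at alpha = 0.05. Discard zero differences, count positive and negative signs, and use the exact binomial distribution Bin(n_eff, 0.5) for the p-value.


Step 1: Discard zero differences. Original n = 12; n_eff = number of nonzero differences = 12.
Nonzero differences (with sign): +4, -8, -4, +8, +9, +2, +1, -2, -5, -9, -1, -4
Step 2: Count signs: positive = 5, negative = 7.
Step 3: Under H0: P(positive) = 0.5, so the number of positives S ~ Bin(12, 0.5).
Step 4: Two-sided exact p-value = sum of Bin(12,0.5) probabilities at or below the observed probability = 0.774414.
Step 5: alpha = 0.05. fail to reject H0.

n_eff = 12, pos = 5, neg = 7, p = 0.774414, fail to reject H0.


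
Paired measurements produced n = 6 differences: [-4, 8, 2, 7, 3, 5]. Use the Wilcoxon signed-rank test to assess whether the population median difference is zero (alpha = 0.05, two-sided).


Step 1: Drop any zero differences (none here) and take |d_i|.
|d| = [4, 8, 2, 7, 3, 5]
Step 2: Midrank |d_i| (ties get averaged ranks).
ranks: |4|->3, |8|->6, |2|->1, |7|->5, |3|->2, |5|->4
Step 3: Attach original signs; sum ranks with positive sign and with negative sign.
W+ = 6 + 1 + 5 + 2 + 4 = 18
W- = 3 = 3
(Check: W+ + W- = 21 should equal n(n+1)/2 = 21.)
Step 4: Test statistic W = min(W+, W-) = 3.
Step 5: No ties, so the exact null distribution over the 2^6 = 64 sign assignments gives the two-sided p-value = 0.156250.
Step 6: alpha = 0.05. fail to reject H0.

W+ = 18, W- = 3, W = min = 3, p = 0.156250, fail to reject H0.


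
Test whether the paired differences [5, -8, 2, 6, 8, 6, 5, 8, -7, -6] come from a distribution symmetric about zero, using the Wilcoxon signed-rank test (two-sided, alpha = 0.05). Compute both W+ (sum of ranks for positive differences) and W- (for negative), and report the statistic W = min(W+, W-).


Step 1: Drop any zero differences (none here) and take |d_i|.
|d| = [5, 8, 2, 6, 8, 6, 5, 8, 7, 6]
Step 2: Midrank |d_i| (ties get averaged ranks).
ranks: |5|->2.5, |8|->9, |2|->1, |6|->5, |8|->9, |6|->5, |5|->2.5, |8|->9, |7|->7, |6|->5
Step 3: Attach original signs; sum ranks with positive sign and with negative sign.
W+ = 2.5 + 1 + 5 + 9 + 5 + 2.5 + 9 = 34
W- = 9 + 7 + 5 = 21
(Check: W+ + W- = 55 should equal n(n+1)/2 = 55.)
Step 4: Test statistic W = min(W+, W-) = 21.
Step 5: Ties in |d|, so use the tie-corrected normal approximation.
        E[W] = n(n+1)/4 = 10*11/4 = 27.5.
        Tie groups: |d|=5 (t=2), |d|=6 (t=3), |d|=8 (t=3); sum(t^3 - t) = 54.
        Var[W] = n(n+1)(2n+1)/24 - sum(t^3-t)/48 = 2310/24 - 54/48 = 95.125.
        z = (W - E[W]) / sqrt(Var[W]) = (21 - 27.5) / 9.7532 = -0.6664.
        Two-sided p = 2*Phi(z) = 0.505125.
Step 6: alpha = 0.05. fail to reject H0.

W+ = 34, W- = 21, W = min = 21, p = 0.505125, fail to reject H0.


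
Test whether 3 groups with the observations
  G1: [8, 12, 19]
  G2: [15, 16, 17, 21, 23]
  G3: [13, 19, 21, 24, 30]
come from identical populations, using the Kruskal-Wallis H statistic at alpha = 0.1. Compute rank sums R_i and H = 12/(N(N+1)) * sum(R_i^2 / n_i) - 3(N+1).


Step 1: Combine all N = 13 observations and assign midranks.
sorted (value, group, rank): (8,G1,1), (12,G1,2), (13,G3,3), (15,G2,4), (16,G2,5), (17,G2,6), (19,G1,7.5), (19,G3,7.5), (21,G2,9.5), (21,G3,9.5), (23,G2,11), (24,G3,12), (30,G3,13)
Step 2: Sum ranks within each group.
R_1 = 10.5 (n_1 = 3)
R_2 = 35.5 (n_2 = 5)
R_3 = 45 (n_3 = 5)
Step 3: H = 12/(N(N+1)) * sum(R_i^2/n_i) - 3(N+1)
     = 12/(13*14) * (10.5^2/3 + 35.5^2/5 + 45^2/5) - 3*14
     = 0.065934 * 693.8 - 42
     = 3.745055.
Step 4: Ties present; correction factor C = 1 - 12/(13^3 - 13) = 0.994505. Corrected H = 3.745055 / 0.994505 = 3.765746.
Step 5: Under H0, H ~ chi^2(2); p-value = 0.152152.
Step 6: alpha = 0.1. fail to reject H0.

H = 3.7657, df = 2, p = 0.152152, fail to reject H0.


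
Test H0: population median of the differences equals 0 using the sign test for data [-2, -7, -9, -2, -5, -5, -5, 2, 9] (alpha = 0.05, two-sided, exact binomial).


Step 1: Discard zero differences. Original n = 9; n_eff = number of nonzero differences = 9.
Nonzero differences (with sign): -2, -7, -9, -2, -5, -5, -5, +2, +9
Step 2: Count signs: positive = 2, negative = 7.
Step 3: Under H0: P(positive) = 0.5, so the number of positives S ~ Bin(9, 0.5).
Step 4: Two-sided exact p-value = sum of Bin(9,0.5) probabilities at or below the observed probability = 0.179688.
Step 5: alpha = 0.05. fail to reject H0.

n_eff = 9, pos = 2, neg = 7, p = 0.179688, fail to reject H0.


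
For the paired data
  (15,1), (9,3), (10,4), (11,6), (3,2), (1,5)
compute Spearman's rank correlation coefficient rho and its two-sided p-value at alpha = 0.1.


Step 1: Rank x and y separately (midranks; no ties here).
rank(x): 15->6, 9->3, 10->4, 11->5, 3->2, 1->1
rank(y): 1->1, 3->3, 4->4, 6->6, 2->2, 5->5
Step 2: d_i = R_x(i) - R_y(i); compute d_i^2.
  (6-1)^2=25, (3-3)^2=0, (4-4)^2=0, (5-6)^2=1, (2-2)^2=0, (1-5)^2=16
sum(d^2) = 42.
Step 3: rho = 1 - 6*42 / (6*(6^2 - 1)) = 1 - 252/210 = -0.200000.
Step 4: Under H0, t = rho * sqrt((n-2)/(1-rho^2)) = -0.4082 ~ t(4).
Step 5: Two-sided p-value from the t-distribution with 4 df = 0.704000.
Step 6: alpha = 0.1. fail to reject H0.

rho = -0.2000, p = 0.704000, fail to reject H0 at alpha = 0.1.


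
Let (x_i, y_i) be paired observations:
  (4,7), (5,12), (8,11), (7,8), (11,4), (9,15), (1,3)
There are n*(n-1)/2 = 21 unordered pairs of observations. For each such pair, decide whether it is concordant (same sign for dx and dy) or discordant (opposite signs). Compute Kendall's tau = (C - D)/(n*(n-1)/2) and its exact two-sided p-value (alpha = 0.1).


Step 1: Enumerate the 21 unordered pairs (i,j) with i<j and classify each by sign(x_j-x_i) * sign(y_j-y_i).
  (1,2):dx=+1,dy=+5->C; (1,3):dx=+4,dy=+4->C; (1,4):dx=+3,dy=+1->C; (1,5):dx=+7,dy=-3->D
  (1,6):dx=+5,dy=+8->C; (1,7):dx=-3,dy=-4->C; (2,3):dx=+3,dy=-1->D; (2,4):dx=+2,dy=-4->D
  (2,5):dx=+6,dy=-8->D; (2,6):dx=+4,dy=+3->C; (2,7):dx=-4,dy=-9->C; (3,4):dx=-1,dy=-3->C
  (3,5):dx=+3,dy=-7->D; (3,6):dx=+1,dy=+4->C; (3,7):dx=-7,dy=-8->C; (4,5):dx=+4,dy=-4->D
  (4,6):dx=+2,dy=+7->C; (4,7):dx=-6,dy=-5->C; (5,6):dx=-2,dy=+11->D; (5,7):dx=-10,dy=-1->C
  (6,7):dx=-8,dy=-12->C
Step 2: C = 14, D = 7, total pairs = 21.
Step 3: tau = (C - D)/(n(n-1)/2) = (14 - 7)/21 = 0.333333.
Step 4: Exact two-sided p-value (enumerate n! = 5040 permutations of y under H0): p = 0.381349.
Step 5: alpha = 0.1. fail to reject H0.

tau_b = 0.3333 (C=14, D=7), p = 0.381349, fail to reject H0.


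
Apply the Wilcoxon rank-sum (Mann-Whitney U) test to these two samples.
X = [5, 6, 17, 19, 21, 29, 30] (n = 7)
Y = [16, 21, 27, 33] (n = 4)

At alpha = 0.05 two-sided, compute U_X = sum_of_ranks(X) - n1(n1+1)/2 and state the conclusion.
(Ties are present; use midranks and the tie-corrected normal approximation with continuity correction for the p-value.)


Step 1: Combine and sort all 11 observations; assign midranks.
sorted (value, group): (5,X), (6,X), (16,Y), (17,X), (19,X), (21,X), (21,Y), (27,Y), (29,X), (30,X), (33,Y)
ranks: 5->1, 6->2, 16->3, 17->4, 19->5, 21->6.5, 21->6.5, 27->8, 29->9, 30->10, 33->11
Step 2: Rank sum for X: R1 = 1 + 2 + 4 + 5 + 6.5 + 9 + 10 = 37.5.
Step 3: U_X = R1 - n1(n1+1)/2 = 37.5 - 7*8/2 = 37.5 - 28 = 9.5.
       U_Y = n1*n2 - U_X = 28 - 9.5 = 18.5.
Step 4: Ties are present, so use the tie-corrected normal approximation (with continuity correction) for the p-value.
Step 5: p-value = 0.448659; compare to alpha = 0.05. fail to reject H0.

U_X = 9.5, p = 0.448659, fail to reject H0 at alpha = 0.05.


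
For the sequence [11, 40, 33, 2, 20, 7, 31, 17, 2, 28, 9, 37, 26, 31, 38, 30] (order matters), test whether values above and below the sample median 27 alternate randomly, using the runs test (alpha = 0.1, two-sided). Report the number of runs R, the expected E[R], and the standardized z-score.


Step 1: Compute median = 27; label A = above, B = below.
Labels in order: BAABBBABBABABAAA  (n_A = 8, n_B = 8)
Step 2: Count runs R = 10.
Step 3: Under H0 (random ordering), E[R] = 2*n_A*n_B/(n_A+n_B) + 1 = 2*8*8/16 + 1 = 9.0000.
        Var[R] = 2*n_A*n_B*(2*n_A*n_B - n_A - n_B) / ((n_A+n_B)^2 * (n_A+n_B-1)) = 14336/3840 = 3.7333.
        SD[R] = 1.9322.
Step 4: Continuity-corrected z = (R - 0.5 - E[R]) / SD[R] = (10 - 0.5 - 9.0000) / 1.9322 = 0.2588.
Step 5: Two-sided p-value via normal approximation = 2*(1 - Phi(|z|)) = 0.795809.
Step 6: alpha = 0.1. fail to reject H0.

R = 10, z = 0.2588, p = 0.795809, fail to reject H0.


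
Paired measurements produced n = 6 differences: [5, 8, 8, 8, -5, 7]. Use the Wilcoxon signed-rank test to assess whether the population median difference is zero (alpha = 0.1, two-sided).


Step 1: Drop any zero differences (none here) and take |d_i|.
|d| = [5, 8, 8, 8, 5, 7]
Step 2: Midrank |d_i| (ties get averaged ranks).
ranks: |5|->1.5, |8|->5, |8|->5, |8|->5, |5|->1.5, |7|->3
Step 3: Attach original signs; sum ranks with positive sign and with negative sign.
W+ = 1.5 + 5 + 5 + 5 + 3 = 19.5
W- = 1.5 = 1.5
(Check: W+ + W- = 21 should equal n(n+1)/2 = 21.)
Step 4: Test statistic W = min(W+, W-) = 1.5.
Step 5: Ties in |d|, so use the tie-corrected normal approximation.
        E[W] = n(n+1)/4 = 6*7/4 = 10.5.
        Tie groups: |d|=5 (t=2), |d|=8 (t=3); sum(t^3 - t) = 30.
        Var[W] = n(n+1)(2n+1)/24 - sum(t^3-t)/48 = 546/24 - 30/48 = 22.125.
        z = (W - E[W]) / sqrt(Var[W]) = (1.5 - 10.5) / 4.7037 = -1.9134.
        Two-sided p = 2*Phi(z) = 0.055700.
Step 6: alpha = 0.1. reject H0.

W+ = 19.5, W- = 1.5, W = min = 1.5, p = 0.055700, reject H0.


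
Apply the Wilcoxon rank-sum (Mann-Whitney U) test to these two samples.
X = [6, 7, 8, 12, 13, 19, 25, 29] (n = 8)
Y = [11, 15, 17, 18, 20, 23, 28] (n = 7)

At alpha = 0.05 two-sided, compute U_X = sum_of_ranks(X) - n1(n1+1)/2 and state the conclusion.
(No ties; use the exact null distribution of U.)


Step 1: Combine and sort all 15 observations; assign midranks.
sorted (value, group): (6,X), (7,X), (8,X), (11,Y), (12,X), (13,X), (15,Y), (17,Y), (18,Y), (19,X), (20,Y), (23,Y), (25,X), (28,Y), (29,X)
ranks: 6->1, 7->2, 8->3, 11->4, 12->5, 13->6, 15->7, 17->8, 18->9, 19->10, 20->11, 23->12, 25->13, 28->14, 29->15
Step 2: Rank sum for X: R1 = 1 + 2 + 3 + 5 + 6 + 10 + 13 + 15 = 55.
Step 3: U_X = R1 - n1(n1+1)/2 = 55 - 8*9/2 = 55 - 36 = 19.
       U_Y = n1*n2 - U_X = 56 - 19 = 37.
Step 4: No ties, so the exact null distribution of U (based on enumerating the C(15,8) = 6435 equally likely rank assignments) gives the two-sided p-value.
Step 5: p-value = 0.335664; compare to alpha = 0.05. fail to reject H0.

U_X = 19, p = 0.335664, fail to reject H0 at alpha = 0.05.


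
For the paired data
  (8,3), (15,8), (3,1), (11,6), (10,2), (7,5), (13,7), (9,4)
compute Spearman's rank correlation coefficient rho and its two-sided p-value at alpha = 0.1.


Step 1: Rank x and y separately (midranks; no ties here).
rank(x): 8->3, 15->8, 3->1, 11->6, 10->5, 7->2, 13->7, 9->4
rank(y): 3->3, 8->8, 1->1, 6->6, 2->2, 5->5, 7->7, 4->4
Step 2: d_i = R_x(i) - R_y(i); compute d_i^2.
  (3-3)^2=0, (8-8)^2=0, (1-1)^2=0, (6-6)^2=0, (5-2)^2=9, (2-5)^2=9, (7-7)^2=0, (4-4)^2=0
sum(d^2) = 18.
Step 3: rho = 1 - 6*18 / (8*(8^2 - 1)) = 1 - 108/504 = 0.785714.
Step 4: Under H0, t = rho * sqrt((n-2)/(1-rho^2)) = 3.1113 ~ t(6).
Step 5: Two-sided p-value from the t-distribution with 6 df = 0.020815.
Step 6: alpha = 0.1. reject H0.

rho = 0.7857, p = 0.020815, reject H0 at alpha = 0.1.


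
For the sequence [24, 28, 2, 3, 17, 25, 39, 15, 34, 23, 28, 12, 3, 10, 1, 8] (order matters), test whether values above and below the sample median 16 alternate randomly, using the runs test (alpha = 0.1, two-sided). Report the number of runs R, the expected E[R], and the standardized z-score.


Step 1: Compute median = 16; label A = above, B = below.
Labels in order: AABBAAABAAABBBBB  (n_A = 8, n_B = 8)
Step 2: Count runs R = 6.
Step 3: Under H0 (random ordering), E[R] = 2*n_A*n_B/(n_A+n_B) + 1 = 2*8*8/16 + 1 = 9.0000.
        Var[R] = 2*n_A*n_B*(2*n_A*n_B - n_A - n_B) / ((n_A+n_B)^2 * (n_A+n_B-1)) = 14336/3840 = 3.7333.
        SD[R] = 1.9322.
Step 4: Continuity-corrected z = (R + 0.5 - E[R]) / SD[R] = (6 + 0.5 - 9.0000) / 1.9322 = -1.2939.
Step 5: Two-sided p-value via normal approximation = 2*(1 - Phi(|z|)) = 0.195709.
Step 6: alpha = 0.1. fail to reject H0.

R = 6, z = -1.2939, p = 0.195709, fail to reject H0.


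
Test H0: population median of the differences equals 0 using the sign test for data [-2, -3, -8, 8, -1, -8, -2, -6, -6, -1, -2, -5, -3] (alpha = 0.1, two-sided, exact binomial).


Step 1: Discard zero differences. Original n = 13; n_eff = number of nonzero differences = 13.
Nonzero differences (with sign): -2, -3, -8, +8, -1, -8, -2, -6, -6, -1, -2, -5, -3
Step 2: Count signs: positive = 1, negative = 12.
Step 3: Under H0: P(positive) = 0.5, so the number of positives S ~ Bin(13, 0.5).
Step 4: Two-sided exact p-value = sum of Bin(13,0.5) probabilities at or below the observed probability = 0.003418.
Step 5: alpha = 0.1. reject H0.

n_eff = 13, pos = 1, neg = 12, p = 0.003418, reject H0.


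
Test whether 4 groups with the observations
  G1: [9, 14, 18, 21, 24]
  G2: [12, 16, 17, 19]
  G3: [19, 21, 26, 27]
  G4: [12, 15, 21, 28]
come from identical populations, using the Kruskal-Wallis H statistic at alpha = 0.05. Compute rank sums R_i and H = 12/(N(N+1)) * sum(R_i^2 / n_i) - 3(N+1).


Step 1: Combine all N = 17 observations and assign midranks.
sorted (value, group, rank): (9,G1,1), (12,G2,2.5), (12,G4,2.5), (14,G1,4), (15,G4,5), (16,G2,6), (17,G2,7), (18,G1,8), (19,G2,9.5), (19,G3,9.5), (21,G1,12), (21,G3,12), (21,G4,12), (24,G1,14), (26,G3,15), (27,G3,16), (28,G4,17)
Step 2: Sum ranks within each group.
R_1 = 39 (n_1 = 5)
R_2 = 25 (n_2 = 4)
R_3 = 52.5 (n_3 = 4)
R_4 = 36.5 (n_4 = 4)
Step 3: H = 12/(N(N+1)) * sum(R_i^2/n_i) - 3(N+1)
     = 12/(17*18) * (39^2/5 + 25^2/4 + 52.5^2/4 + 36.5^2/4) - 3*18
     = 0.039216 * 1482.58 - 54
     = 4.140196.
Step 4: Ties present; correction factor C = 1 - 36/(17^3 - 17) = 0.992647. Corrected H = 4.140196 / 0.992647 = 4.170864.
Step 5: Under H0, H ~ chi^2(3); p-value = 0.243595.
Step 6: alpha = 0.05. fail to reject H0.

H = 4.1709, df = 3, p = 0.243595, fail to reject H0.


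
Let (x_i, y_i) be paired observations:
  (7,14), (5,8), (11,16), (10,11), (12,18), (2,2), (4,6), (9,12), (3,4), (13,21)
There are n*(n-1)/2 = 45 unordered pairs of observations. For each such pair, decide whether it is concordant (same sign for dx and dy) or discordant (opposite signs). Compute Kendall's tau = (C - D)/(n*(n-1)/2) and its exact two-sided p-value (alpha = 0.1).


Step 1: Enumerate the 45 unordered pairs (i,j) with i<j and classify each by sign(x_j-x_i) * sign(y_j-y_i).
  (1,2):dx=-2,dy=-6->C; (1,3):dx=+4,dy=+2->C; (1,4):dx=+3,dy=-3->D; (1,5):dx=+5,dy=+4->C
  (1,6):dx=-5,dy=-12->C; (1,7):dx=-3,dy=-8->C; (1,8):dx=+2,dy=-2->D; (1,9):dx=-4,dy=-10->C
  (1,10):dx=+6,dy=+7->C; (2,3):dx=+6,dy=+8->C; (2,4):dx=+5,dy=+3->C; (2,5):dx=+7,dy=+10->C
  (2,6):dx=-3,dy=-6->C; (2,7):dx=-1,dy=-2->C; (2,8):dx=+4,dy=+4->C; (2,9):dx=-2,dy=-4->C
  (2,10):dx=+8,dy=+13->C; (3,4):dx=-1,dy=-5->C; (3,5):dx=+1,dy=+2->C; (3,6):dx=-9,dy=-14->C
  (3,7):dx=-7,dy=-10->C; (3,8):dx=-2,dy=-4->C; (3,9):dx=-8,dy=-12->C; (3,10):dx=+2,dy=+5->C
  (4,5):dx=+2,dy=+7->C; (4,6):dx=-8,dy=-9->C; (4,7):dx=-6,dy=-5->C; (4,8):dx=-1,dy=+1->D
  (4,9):dx=-7,dy=-7->C; (4,10):dx=+3,dy=+10->C; (5,6):dx=-10,dy=-16->C; (5,7):dx=-8,dy=-12->C
  (5,8):dx=-3,dy=-6->C; (5,9):dx=-9,dy=-14->C; (5,10):dx=+1,dy=+3->C; (6,7):dx=+2,dy=+4->C
  (6,8):dx=+7,dy=+10->C; (6,9):dx=+1,dy=+2->C; (6,10):dx=+11,dy=+19->C; (7,8):dx=+5,dy=+6->C
  (7,9):dx=-1,dy=-2->C; (7,10):dx=+9,dy=+15->C; (8,9):dx=-6,dy=-8->C; (8,10):dx=+4,dy=+9->C
  (9,10):dx=+10,dy=+17->C
Step 2: C = 42, D = 3, total pairs = 45.
Step 3: tau = (C - D)/(n(n-1)/2) = (42 - 3)/45 = 0.866667.
Step 4: Exact two-sided p-value (enumerate n! = 3628800 permutations of y under H0): p = 0.000115.
Step 5: alpha = 0.1. reject H0.

tau_b = 0.8667 (C=42, D=3), p = 0.000115, reject H0.


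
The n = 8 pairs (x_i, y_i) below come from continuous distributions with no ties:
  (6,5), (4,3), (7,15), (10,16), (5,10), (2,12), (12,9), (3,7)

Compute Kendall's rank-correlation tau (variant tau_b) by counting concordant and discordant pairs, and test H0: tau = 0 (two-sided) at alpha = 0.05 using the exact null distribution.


Step 1: Enumerate the 28 unordered pairs (i,j) with i<j and classify each by sign(x_j-x_i) * sign(y_j-y_i).
  (1,2):dx=-2,dy=-2->C; (1,3):dx=+1,dy=+10->C; (1,4):dx=+4,dy=+11->C; (1,5):dx=-1,dy=+5->D
  (1,6):dx=-4,dy=+7->D; (1,7):dx=+6,dy=+4->C; (1,8):dx=-3,dy=+2->D; (2,3):dx=+3,dy=+12->C
  (2,4):dx=+6,dy=+13->C; (2,5):dx=+1,dy=+7->C; (2,6):dx=-2,dy=+9->D; (2,7):dx=+8,dy=+6->C
  (2,8):dx=-1,dy=+4->D; (3,4):dx=+3,dy=+1->C; (3,5):dx=-2,dy=-5->C; (3,6):dx=-5,dy=-3->C
  (3,7):dx=+5,dy=-6->D; (3,8):dx=-4,dy=-8->C; (4,5):dx=-5,dy=-6->C; (4,6):dx=-8,dy=-4->C
  (4,7):dx=+2,dy=-7->D; (4,8):dx=-7,dy=-9->C; (5,6):dx=-3,dy=+2->D; (5,7):dx=+7,dy=-1->D
  (5,8):dx=-2,dy=-3->C; (6,7):dx=+10,dy=-3->D; (6,8):dx=+1,dy=-5->D; (7,8):dx=-9,dy=-2->C
Step 2: C = 17, D = 11, total pairs = 28.
Step 3: tau = (C - D)/(n(n-1)/2) = (17 - 11)/28 = 0.214286.
Step 4: Exact two-sided p-value (enumerate n! = 40320 permutations of y under H0): p = 0.548413.
Step 5: alpha = 0.05. fail to reject H0.

tau_b = 0.2143 (C=17, D=11), p = 0.548413, fail to reject H0.


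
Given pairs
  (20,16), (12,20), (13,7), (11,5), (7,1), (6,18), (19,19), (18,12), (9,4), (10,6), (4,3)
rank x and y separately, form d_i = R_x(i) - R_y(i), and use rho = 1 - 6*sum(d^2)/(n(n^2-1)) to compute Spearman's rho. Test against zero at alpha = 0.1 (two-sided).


Step 1: Rank x and y separately (midranks; no ties here).
rank(x): 20->11, 12->7, 13->8, 11->6, 7->3, 6->2, 19->10, 18->9, 9->4, 10->5, 4->1
rank(y): 16->8, 20->11, 7->6, 5->4, 1->1, 18->9, 19->10, 12->7, 4->3, 6->5, 3->2
Step 2: d_i = R_x(i) - R_y(i); compute d_i^2.
  (11-8)^2=9, (7-11)^2=16, (8-6)^2=4, (6-4)^2=4, (3-1)^2=4, (2-9)^2=49, (10-10)^2=0, (9-7)^2=4, (4-3)^2=1, (5-5)^2=0, (1-2)^2=1
sum(d^2) = 92.
Step 3: rho = 1 - 6*92 / (11*(11^2 - 1)) = 1 - 552/1320 = 0.581818.
Step 4: Under H0, t = rho * sqrt((n-2)/(1-rho^2)) = 2.1461 ~ t(9).
Step 5: Two-sided p-value from the t-distribution with 9 df = 0.060420.
Step 6: alpha = 0.1. reject H0.

rho = 0.5818, p = 0.060420, reject H0 at alpha = 0.1.


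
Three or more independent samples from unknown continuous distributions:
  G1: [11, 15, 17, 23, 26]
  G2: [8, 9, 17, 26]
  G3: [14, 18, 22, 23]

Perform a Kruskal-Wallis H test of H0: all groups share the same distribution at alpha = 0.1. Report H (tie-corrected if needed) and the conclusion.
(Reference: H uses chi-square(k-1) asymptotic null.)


Step 1: Combine all N = 13 observations and assign midranks.
sorted (value, group, rank): (8,G2,1), (9,G2,2), (11,G1,3), (14,G3,4), (15,G1,5), (17,G1,6.5), (17,G2,6.5), (18,G3,8), (22,G3,9), (23,G1,10.5), (23,G3,10.5), (26,G1,12.5), (26,G2,12.5)
Step 2: Sum ranks within each group.
R_1 = 37.5 (n_1 = 5)
R_2 = 22 (n_2 = 4)
R_3 = 31.5 (n_3 = 4)
Step 3: H = 12/(N(N+1)) * sum(R_i^2/n_i) - 3(N+1)
     = 12/(13*14) * (37.5^2/5 + 22^2/4 + 31.5^2/4) - 3*14
     = 0.065934 * 650.312 - 42
     = 0.877747.
Step 4: Ties present; correction factor C = 1 - 18/(13^3 - 13) = 0.991758. Corrected H = 0.877747 / 0.991758 = 0.885042.
Step 5: Under H0, H ~ chi^2(2); p-value = 0.642415.
Step 6: alpha = 0.1. fail to reject H0.

H = 0.8850, df = 2, p = 0.642415, fail to reject H0.


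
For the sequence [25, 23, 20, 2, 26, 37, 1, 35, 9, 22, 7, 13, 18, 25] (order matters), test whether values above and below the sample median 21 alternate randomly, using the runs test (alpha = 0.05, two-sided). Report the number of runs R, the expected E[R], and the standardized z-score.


Step 1: Compute median = 21; label A = above, B = below.
Labels in order: AABBAABABABBBA  (n_A = 7, n_B = 7)
Step 2: Count runs R = 9.
Step 3: Under H0 (random ordering), E[R] = 2*n_A*n_B/(n_A+n_B) + 1 = 2*7*7/14 + 1 = 8.0000.
        Var[R] = 2*n_A*n_B*(2*n_A*n_B - n_A - n_B) / ((n_A+n_B)^2 * (n_A+n_B-1)) = 8232/2548 = 3.2308.
        SD[R] = 1.7974.
Step 4: Continuity-corrected z = (R - 0.5 - E[R]) / SD[R] = (9 - 0.5 - 8.0000) / 1.7974 = 0.2782.
Step 5: Two-sided p-value via normal approximation = 2*(1 - Phi(|z|)) = 0.780879.
Step 6: alpha = 0.05. fail to reject H0.

R = 9, z = 0.2782, p = 0.780879, fail to reject H0.


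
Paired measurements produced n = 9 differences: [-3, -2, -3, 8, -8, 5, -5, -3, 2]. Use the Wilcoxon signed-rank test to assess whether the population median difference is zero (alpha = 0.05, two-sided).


Step 1: Drop any zero differences (none here) and take |d_i|.
|d| = [3, 2, 3, 8, 8, 5, 5, 3, 2]
Step 2: Midrank |d_i| (ties get averaged ranks).
ranks: |3|->4, |2|->1.5, |3|->4, |8|->8.5, |8|->8.5, |5|->6.5, |5|->6.5, |3|->4, |2|->1.5
Step 3: Attach original signs; sum ranks with positive sign and with negative sign.
W+ = 8.5 + 6.5 + 1.5 = 16.5
W- = 4 + 1.5 + 4 + 8.5 + 6.5 + 4 = 28.5
(Check: W+ + W- = 45 should equal n(n+1)/2 = 45.)
Step 4: Test statistic W = min(W+, W-) = 16.5.
Step 5: Ties in |d|, so use the tie-corrected normal approximation.
        E[W] = n(n+1)/4 = 9*10/4 = 22.5.
        Tie groups: |d|=2 (t=2), |d|=3 (t=3), |d|=5 (t=2), |d|=8 (t=2); sum(t^3 - t) = 42.
        Var[W] = n(n+1)(2n+1)/24 - sum(t^3-t)/48 = 1710/24 - 42/48 = 70.375.
        z = (W - E[W]) / sqrt(Var[W]) = (16.5 - 22.5) / 8.3890 = -0.7152.
        Two-sided p = 2*Phi(z) = 0.474471.
Step 6: alpha = 0.05. fail to reject H0.

W+ = 16.5, W- = 28.5, W = min = 16.5, p = 0.474471, fail to reject H0.


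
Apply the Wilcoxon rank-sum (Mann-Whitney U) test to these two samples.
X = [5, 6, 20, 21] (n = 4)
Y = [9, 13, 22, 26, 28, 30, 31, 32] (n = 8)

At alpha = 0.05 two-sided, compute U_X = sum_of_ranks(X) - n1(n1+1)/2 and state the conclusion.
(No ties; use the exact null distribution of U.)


Step 1: Combine and sort all 12 observations; assign midranks.
sorted (value, group): (5,X), (6,X), (9,Y), (13,Y), (20,X), (21,X), (22,Y), (26,Y), (28,Y), (30,Y), (31,Y), (32,Y)
ranks: 5->1, 6->2, 9->3, 13->4, 20->5, 21->6, 22->7, 26->8, 28->9, 30->10, 31->11, 32->12
Step 2: Rank sum for X: R1 = 1 + 2 + 5 + 6 = 14.
Step 3: U_X = R1 - n1(n1+1)/2 = 14 - 4*5/2 = 14 - 10 = 4.
       U_Y = n1*n2 - U_X = 32 - 4 = 28.
Step 4: No ties, so the exact null distribution of U (based on enumerating the C(12,4) = 495 equally likely rank assignments) gives the two-sided p-value.
Step 5: p-value = 0.048485; compare to alpha = 0.05. reject H0.

U_X = 4, p = 0.048485, reject H0 at alpha = 0.05.


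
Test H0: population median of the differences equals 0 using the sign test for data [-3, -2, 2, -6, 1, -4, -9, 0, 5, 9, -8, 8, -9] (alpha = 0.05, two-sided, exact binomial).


Step 1: Discard zero differences. Original n = 13; n_eff = number of nonzero differences = 12.
Nonzero differences (with sign): -3, -2, +2, -6, +1, -4, -9, +5, +9, -8, +8, -9
Step 2: Count signs: positive = 5, negative = 7.
Step 3: Under H0: P(positive) = 0.5, so the number of positives S ~ Bin(12, 0.5).
Step 4: Two-sided exact p-value = sum of Bin(12,0.5) probabilities at or below the observed probability = 0.774414.
Step 5: alpha = 0.05. fail to reject H0.

n_eff = 12, pos = 5, neg = 7, p = 0.774414, fail to reject H0.


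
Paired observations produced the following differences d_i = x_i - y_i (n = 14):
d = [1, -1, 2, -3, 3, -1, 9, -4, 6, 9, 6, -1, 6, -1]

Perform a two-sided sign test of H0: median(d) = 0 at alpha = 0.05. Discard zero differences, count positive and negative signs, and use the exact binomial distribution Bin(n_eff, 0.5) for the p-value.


Step 1: Discard zero differences. Original n = 14; n_eff = number of nonzero differences = 14.
Nonzero differences (with sign): +1, -1, +2, -3, +3, -1, +9, -4, +6, +9, +6, -1, +6, -1
Step 2: Count signs: positive = 8, negative = 6.
Step 3: Under H0: P(positive) = 0.5, so the number of positives S ~ Bin(14, 0.5).
Step 4: Two-sided exact p-value = sum of Bin(14,0.5) probabilities at or below the observed probability = 0.790527.
Step 5: alpha = 0.05. fail to reject H0.

n_eff = 14, pos = 8, neg = 6, p = 0.790527, fail to reject H0.


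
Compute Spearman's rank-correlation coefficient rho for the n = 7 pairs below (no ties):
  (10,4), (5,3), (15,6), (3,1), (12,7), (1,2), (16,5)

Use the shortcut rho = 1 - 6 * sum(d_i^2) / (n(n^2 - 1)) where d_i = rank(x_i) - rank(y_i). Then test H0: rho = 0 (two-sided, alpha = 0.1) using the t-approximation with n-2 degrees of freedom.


Step 1: Rank x and y separately (midranks; no ties here).
rank(x): 10->4, 5->3, 15->6, 3->2, 12->5, 1->1, 16->7
rank(y): 4->4, 3->3, 6->6, 1->1, 7->7, 2->2, 5->5
Step 2: d_i = R_x(i) - R_y(i); compute d_i^2.
  (4-4)^2=0, (3-3)^2=0, (6-6)^2=0, (2-1)^2=1, (5-7)^2=4, (1-2)^2=1, (7-5)^2=4
sum(d^2) = 10.
Step 3: rho = 1 - 6*10 / (7*(7^2 - 1)) = 1 - 60/336 = 0.821429.
Step 4: Under H0, t = rho * sqrt((n-2)/(1-rho^2)) = 3.2206 ~ t(5).
Step 5: Two-sided p-value from the t-distribution with 5 df = 0.023449.
Step 6: alpha = 0.1. reject H0.

rho = 0.8214, p = 0.023449, reject H0 at alpha = 0.1.


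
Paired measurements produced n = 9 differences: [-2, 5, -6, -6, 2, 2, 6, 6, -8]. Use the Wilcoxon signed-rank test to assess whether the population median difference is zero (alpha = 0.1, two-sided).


Step 1: Drop any zero differences (none here) and take |d_i|.
|d| = [2, 5, 6, 6, 2, 2, 6, 6, 8]
Step 2: Midrank |d_i| (ties get averaged ranks).
ranks: |2|->2, |5|->4, |6|->6.5, |6|->6.5, |2|->2, |2|->2, |6|->6.5, |6|->6.5, |8|->9
Step 3: Attach original signs; sum ranks with positive sign and with negative sign.
W+ = 4 + 2 + 2 + 6.5 + 6.5 = 21
W- = 2 + 6.5 + 6.5 + 9 = 24
(Check: W+ + W- = 45 should equal n(n+1)/2 = 45.)
Step 4: Test statistic W = min(W+, W-) = 21.
Step 5: Ties in |d|, so use the tie-corrected normal approximation.
        E[W] = n(n+1)/4 = 9*10/4 = 22.5.
        Tie groups: |d|=2 (t=3), |d|=6 (t=4); sum(t^3 - t) = 84.
        Var[W] = n(n+1)(2n+1)/24 - sum(t^3-t)/48 = 1710/24 - 84/48 = 69.5.
        z = (W - E[W]) / sqrt(Var[W]) = (21 - 22.5) / 8.3367 = -0.1799.
        Two-sided p = 2*Phi(z) = 0.857209.
Step 6: alpha = 0.1. fail to reject H0.

W+ = 21, W- = 24, W = min = 21, p = 0.857209, fail to reject H0.


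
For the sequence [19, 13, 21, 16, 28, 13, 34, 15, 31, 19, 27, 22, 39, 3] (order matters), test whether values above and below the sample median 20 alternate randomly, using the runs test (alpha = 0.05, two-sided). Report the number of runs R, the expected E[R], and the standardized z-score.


Step 1: Compute median = 20; label A = above, B = below.
Labels in order: BBABABABABAAAB  (n_A = 7, n_B = 7)
Step 2: Count runs R = 11.
Step 3: Under H0 (random ordering), E[R] = 2*n_A*n_B/(n_A+n_B) + 1 = 2*7*7/14 + 1 = 8.0000.
        Var[R] = 2*n_A*n_B*(2*n_A*n_B - n_A - n_B) / ((n_A+n_B)^2 * (n_A+n_B-1)) = 8232/2548 = 3.2308.
        SD[R] = 1.7974.
Step 4: Continuity-corrected z = (R - 0.5 - E[R]) / SD[R] = (11 - 0.5 - 8.0000) / 1.7974 = 1.3909.
Step 5: Two-sided p-value via normal approximation = 2*(1 - Phi(|z|)) = 0.164264.
Step 6: alpha = 0.05. fail to reject H0.

R = 11, z = 1.3909, p = 0.164264, fail to reject H0.


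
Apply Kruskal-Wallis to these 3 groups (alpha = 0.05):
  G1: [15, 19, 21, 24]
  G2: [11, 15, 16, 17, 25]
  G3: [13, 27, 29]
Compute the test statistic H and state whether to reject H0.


Step 1: Combine all N = 12 observations and assign midranks.
sorted (value, group, rank): (11,G2,1), (13,G3,2), (15,G1,3.5), (15,G2,3.5), (16,G2,5), (17,G2,6), (19,G1,7), (21,G1,8), (24,G1,9), (25,G2,10), (27,G3,11), (29,G3,12)
Step 2: Sum ranks within each group.
R_1 = 27.5 (n_1 = 4)
R_2 = 25.5 (n_2 = 5)
R_3 = 25 (n_3 = 3)
Step 3: H = 12/(N(N+1)) * sum(R_i^2/n_i) - 3(N+1)
     = 12/(12*13) * (27.5^2/4 + 25.5^2/5 + 25^2/3) - 3*13
     = 0.076923 * 527.446 - 39
     = 1.572756.
Step 4: Ties present; correction factor C = 1 - 6/(12^3 - 12) = 0.996503. Corrected H = 1.572756 / 0.996503 = 1.578275.
Step 5: Under H0, H ~ chi^2(2); p-value = 0.454236.
Step 6: alpha = 0.05. fail to reject H0.

H = 1.5783, df = 2, p = 0.454236, fail to reject H0.


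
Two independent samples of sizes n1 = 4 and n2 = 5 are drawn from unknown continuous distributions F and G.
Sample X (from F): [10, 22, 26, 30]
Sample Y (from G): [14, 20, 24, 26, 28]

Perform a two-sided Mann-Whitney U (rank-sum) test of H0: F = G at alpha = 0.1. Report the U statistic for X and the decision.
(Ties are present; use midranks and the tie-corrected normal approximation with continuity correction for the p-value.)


Step 1: Combine and sort all 9 observations; assign midranks.
sorted (value, group): (10,X), (14,Y), (20,Y), (22,X), (24,Y), (26,X), (26,Y), (28,Y), (30,X)
ranks: 10->1, 14->2, 20->3, 22->4, 24->5, 26->6.5, 26->6.5, 28->8, 30->9
Step 2: Rank sum for X: R1 = 1 + 4 + 6.5 + 9 = 20.5.
Step 3: U_X = R1 - n1(n1+1)/2 = 20.5 - 4*5/2 = 20.5 - 10 = 10.5.
       U_Y = n1*n2 - U_X = 20 - 10.5 = 9.5.
Step 4: Ties are present, so use the tie-corrected normal approximation (with continuity correction) for the p-value.
Step 5: p-value = 1.000000; compare to alpha = 0.1. fail to reject H0.

U_X = 10.5, p = 1.000000, fail to reject H0 at alpha = 0.1.


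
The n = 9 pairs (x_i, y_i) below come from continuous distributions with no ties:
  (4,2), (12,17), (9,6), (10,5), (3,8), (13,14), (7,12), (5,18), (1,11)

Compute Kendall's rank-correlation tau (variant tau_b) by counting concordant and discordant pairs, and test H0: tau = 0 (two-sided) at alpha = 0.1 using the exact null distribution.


Step 1: Enumerate the 36 unordered pairs (i,j) with i<j and classify each by sign(x_j-x_i) * sign(y_j-y_i).
  (1,2):dx=+8,dy=+15->C; (1,3):dx=+5,dy=+4->C; (1,4):dx=+6,dy=+3->C; (1,5):dx=-1,dy=+6->D
  (1,6):dx=+9,dy=+12->C; (1,7):dx=+3,dy=+10->C; (1,8):dx=+1,dy=+16->C; (1,9):dx=-3,dy=+9->D
  (2,3):dx=-3,dy=-11->C; (2,4):dx=-2,dy=-12->C; (2,5):dx=-9,dy=-9->C; (2,6):dx=+1,dy=-3->D
  (2,7):dx=-5,dy=-5->C; (2,8):dx=-7,dy=+1->D; (2,9):dx=-11,dy=-6->C; (3,4):dx=+1,dy=-1->D
  (3,5):dx=-6,dy=+2->D; (3,6):dx=+4,dy=+8->C; (3,7):dx=-2,dy=+6->D; (3,8):dx=-4,dy=+12->D
  (3,9):dx=-8,dy=+5->D; (4,5):dx=-7,dy=+3->D; (4,6):dx=+3,dy=+9->C; (4,7):dx=-3,dy=+7->D
  (4,8):dx=-5,dy=+13->D; (4,9):dx=-9,dy=+6->D; (5,6):dx=+10,dy=+6->C; (5,7):dx=+4,dy=+4->C
  (5,8):dx=+2,dy=+10->C; (5,9):dx=-2,dy=+3->D; (6,7):dx=-6,dy=-2->C; (6,8):dx=-8,dy=+4->D
  (6,9):dx=-12,dy=-3->C; (7,8):dx=-2,dy=+6->D; (7,9):dx=-6,dy=-1->C; (8,9):dx=-4,dy=-7->C
Step 2: C = 20, D = 16, total pairs = 36.
Step 3: tau = (C - D)/(n(n-1)/2) = (20 - 16)/36 = 0.111111.
Step 4: Exact two-sided p-value (enumerate n! = 362880 permutations of y under H0): p = 0.761414.
Step 5: alpha = 0.1. fail to reject H0.

tau_b = 0.1111 (C=20, D=16), p = 0.761414, fail to reject H0.


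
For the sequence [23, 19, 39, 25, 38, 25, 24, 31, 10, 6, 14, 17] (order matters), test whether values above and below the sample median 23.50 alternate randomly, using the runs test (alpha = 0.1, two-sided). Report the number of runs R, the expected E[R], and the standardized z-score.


Step 1: Compute median = 23.50; label A = above, B = below.
Labels in order: BBAAAAAABBBB  (n_A = 6, n_B = 6)
Step 2: Count runs R = 3.
Step 3: Under H0 (random ordering), E[R] = 2*n_A*n_B/(n_A+n_B) + 1 = 2*6*6/12 + 1 = 7.0000.
        Var[R] = 2*n_A*n_B*(2*n_A*n_B - n_A - n_B) / ((n_A+n_B)^2 * (n_A+n_B-1)) = 4320/1584 = 2.7273.
        SD[R] = 1.6514.
Step 4: Continuity-corrected z = (R + 0.5 - E[R]) / SD[R] = (3 + 0.5 - 7.0000) / 1.6514 = -2.1194.
Step 5: Two-sided p-value via normal approximation = 2*(1 - Phi(|z|)) = 0.034060.
Step 6: alpha = 0.1. reject H0.

R = 3, z = -2.1194, p = 0.034060, reject H0.


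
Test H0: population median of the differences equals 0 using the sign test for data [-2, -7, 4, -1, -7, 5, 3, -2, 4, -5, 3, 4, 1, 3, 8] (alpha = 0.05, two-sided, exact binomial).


Step 1: Discard zero differences. Original n = 15; n_eff = number of nonzero differences = 15.
Nonzero differences (with sign): -2, -7, +4, -1, -7, +5, +3, -2, +4, -5, +3, +4, +1, +3, +8
Step 2: Count signs: positive = 9, negative = 6.
Step 3: Under H0: P(positive) = 0.5, so the number of positives S ~ Bin(15, 0.5).
Step 4: Two-sided exact p-value = sum of Bin(15,0.5) probabilities at or below the observed probability = 0.607239.
Step 5: alpha = 0.05. fail to reject H0.

n_eff = 15, pos = 9, neg = 6, p = 0.607239, fail to reject H0.


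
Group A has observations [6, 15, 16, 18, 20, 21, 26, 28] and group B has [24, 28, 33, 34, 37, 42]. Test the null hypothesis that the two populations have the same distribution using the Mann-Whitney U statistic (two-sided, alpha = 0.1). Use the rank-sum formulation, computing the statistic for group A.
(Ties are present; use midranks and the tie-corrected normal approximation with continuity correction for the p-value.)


Step 1: Combine and sort all 14 observations; assign midranks.
sorted (value, group): (6,X), (15,X), (16,X), (18,X), (20,X), (21,X), (24,Y), (26,X), (28,X), (28,Y), (33,Y), (34,Y), (37,Y), (42,Y)
ranks: 6->1, 15->2, 16->3, 18->4, 20->5, 21->6, 24->7, 26->8, 28->9.5, 28->9.5, 33->11, 34->12, 37->13, 42->14
Step 2: Rank sum for X: R1 = 1 + 2 + 3 + 4 + 5 + 6 + 8 + 9.5 = 38.5.
Step 3: U_X = R1 - n1(n1+1)/2 = 38.5 - 8*9/2 = 38.5 - 36 = 2.5.
       U_Y = n1*n2 - U_X = 48 - 2.5 = 45.5.
Step 4: Ties are present, so use the tie-corrected normal approximation (with continuity correction) for the p-value.
Step 5: p-value = 0.006646; compare to alpha = 0.1. reject H0.

U_X = 2.5, p = 0.006646, reject H0 at alpha = 0.1.


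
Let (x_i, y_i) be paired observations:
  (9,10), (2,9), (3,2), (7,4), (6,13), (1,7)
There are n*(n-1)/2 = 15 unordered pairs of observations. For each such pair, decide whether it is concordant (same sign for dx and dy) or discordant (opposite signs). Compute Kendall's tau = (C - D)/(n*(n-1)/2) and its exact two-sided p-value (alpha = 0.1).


Step 1: Enumerate the 15 unordered pairs (i,j) with i<j and classify each by sign(x_j-x_i) * sign(y_j-y_i).
  (1,2):dx=-7,dy=-1->C; (1,3):dx=-6,dy=-8->C; (1,4):dx=-2,dy=-6->C; (1,5):dx=-3,dy=+3->D
  (1,6):dx=-8,dy=-3->C; (2,3):dx=+1,dy=-7->D; (2,4):dx=+5,dy=-5->D; (2,5):dx=+4,dy=+4->C
  (2,6):dx=-1,dy=-2->C; (3,4):dx=+4,dy=+2->C; (3,5):dx=+3,dy=+11->C; (3,6):dx=-2,dy=+5->D
  (4,5):dx=-1,dy=+9->D; (4,6):dx=-6,dy=+3->D; (5,6):dx=-5,dy=-6->C
Step 2: C = 9, D = 6, total pairs = 15.
Step 3: tau = (C - D)/(n(n-1)/2) = (9 - 6)/15 = 0.200000.
Step 4: Exact two-sided p-value (enumerate n! = 720 permutations of y under H0): p = 0.719444.
Step 5: alpha = 0.1. fail to reject H0.

tau_b = 0.2000 (C=9, D=6), p = 0.719444, fail to reject H0.


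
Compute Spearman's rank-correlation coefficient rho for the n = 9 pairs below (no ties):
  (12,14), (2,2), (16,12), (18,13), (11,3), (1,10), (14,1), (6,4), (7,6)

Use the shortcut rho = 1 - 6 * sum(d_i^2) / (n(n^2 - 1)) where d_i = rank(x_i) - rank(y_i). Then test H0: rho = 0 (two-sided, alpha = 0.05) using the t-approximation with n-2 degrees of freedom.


Step 1: Rank x and y separately (midranks; no ties here).
rank(x): 12->6, 2->2, 16->8, 18->9, 11->5, 1->1, 14->7, 6->3, 7->4
rank(y): 14->9, 2->2, 12->7, 13->8, 3->3, 10->6, 1->1, 4->4, 6->5
Step 2: d_i = R_x(i) - R_y(i); compute d_i^2.
  (6-9)^2=9, (2-2)^2=0, (8-7)^2=1, (9-8)^2=1, (5-3)^2=4, (1-6)^2=25, (7-1)^2=36, (3-4)^2=1, (4-5)^2=1
sum(d^2) = 78.
Step 3: rho = 1 - 6*78 / (9*(9^2 - 1)) = 1 - 468/720 = 0.350000.
Step 4: Under H0, t = rho * sqrt((n-2)/(1-rho^2)) = 0.9885 ~ t(7).
Step 5: Two-sided p-value from the t-distribution with 7 df = 0.355820.
Step 6: alpha = 0.05. fail to reject H0.

rho = 0.3500, p = 0.355820, fail to reject H0 at alpha = 0.05.


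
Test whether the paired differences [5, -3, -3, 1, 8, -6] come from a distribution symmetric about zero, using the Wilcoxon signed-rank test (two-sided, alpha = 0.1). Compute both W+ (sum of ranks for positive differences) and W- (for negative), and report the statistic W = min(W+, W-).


Step 1: Drop any zero differences (none here) and take |d_i|.
|d| = [5, 3, 3, 1, 8, 6]
Step 2: Midrank |d_i| (ties get averaged ranks).
ranks: |5|->4, |3|->2.5, |3|->2.5, |1|->1, |8|->6, |6|->5
Step 3: Attach original signs; sum ranks with positive sign and with negative sign.
W+ = 4 + 1 + 6 = 11
W- = 2.5 + 2.5 + 5 = 10
(Check: W+ + W- = 21 should equal n(n+1)/2 = 21.)
Step 4: Test statistic W = min(W+, W-) = 10.
Step 5: Ties in |d|, so use the tie-corrected normal approximation.
        E[W] = n(n+1)/4 = 6*7/4 = 10.5.
        Tie groups: |d|=3 (t=2); sum(t^3 - t) = 6.
        Var[W] = n(n+1)(2n+1)/24 - sum(t^3-t)/48 = 546/24 - 6/48 = 22.625.
        z = (W - E[W]) / sqrt(Var[W]) = (10 - 10.5) / 4.7566 = -0.1051.
        Two-sided p = 2*Phi(z) = 0.916282.
Step 6: alpha = 0.1. fail to reject H0.

W+ = 11, W- = 10, W = min = 10, p = 0.916282, fail to reject H0.


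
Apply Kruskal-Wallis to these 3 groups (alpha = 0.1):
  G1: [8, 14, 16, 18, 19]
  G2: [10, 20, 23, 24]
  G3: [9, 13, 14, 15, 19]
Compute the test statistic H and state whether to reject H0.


Step 1: Combine all N = 14 observations and assign midranks.
sorted (value, group, rank): (8,G1,1), (9,G3,2), (10,G2,3), (13,G3,4), (14,G1,5.5), (14,G3,5.5), (15,G3,7), (16,G1,8), (18,G1,9), (19,G1,10.5), (19,G3,10.5), (20,G2,12), (23,G2,13), (24,G2,14)
Step 2: Sum ranks within each group.
R_1 = 34 (n_1 = 5)
R_2 = 42 (n_2 = 4)
R_3 = 29 (n_3 = 5)
Step 3: H = 12/(N(N+1)) * sum(R_i^2/n_i) - 3(N+1)
     = 12/(14*15) * (34^2/5 + 42^2/4 + 29^2/5) - 3*15
     = 0.057143 * 840.4 - 45
     = 3.022857.
Step 4: Ties present; correction factor C = 1 - 12/(14^3 - 14) = 0.995604. Corrected H = 3.022857 / 0.995604 = 3.036203.
Step 5: Under H0, H ~ chi^2(2); p-value = 0.219127.
Step 6: alpha = 0.1. fail to reject H0.

H = 3.0362, df = 2, p = 0.219127, fail to reject H0.


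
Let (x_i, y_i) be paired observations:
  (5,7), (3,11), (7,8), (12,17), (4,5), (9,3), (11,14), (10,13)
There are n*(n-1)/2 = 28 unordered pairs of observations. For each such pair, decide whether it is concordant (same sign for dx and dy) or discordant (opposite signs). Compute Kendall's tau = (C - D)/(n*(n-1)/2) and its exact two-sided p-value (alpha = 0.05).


Step 1: Enumerate the 28 unordered pairs (i,j) with i<j and classify each by sign(x_j-x_i) * sign(y_j-y_i).
  (1,2):dx=-2,dy=+4->D; (1,3):dx=+2,dy=+1->C; (1,4):dx=+7,dy=+10->C; (1,5):dx=-1,dy=-2->C
  (1,6):dx=+4,dy=-4->D; (1,7):dx=+6,dy=+7->C; (1,8):dx=+5,dy=+6->C; (2,3):dx=+4,dy=-3->D
  (2,4):dx=+9,dy=+6->C; (2,5):dx=+1,dy=-6->D; (2,6):dx=+6,dy=-8->D; (2,7):dx=+8,dy=+3->C
  (2,8):dx=+7,dy=+2->C; (3,4):dx=+5,dy=+9->C; (3,5):dx=-3,dy=-3->C; (3,6):dx=+2,dy=-5->D
  (3,7):dx=+4,dy=+6->C; (3,8):dx=+3,dy=+5->C; (4,5):dx=-8,dy=-12->C; (4,6):dx=-3,dy=-14->C
  (4,7):dx=-1,dy=-3->C; (4,8):dx=-2,dy=-4->C; (5,6):dx=+5,dy=-2->D; (5,7):dx=+7,dy=+9->C
  (5,8):dx=+6,dy=+8->C; (6,7):dx=+2,dy=+11->C; (6,8):dx=+1,dy=+10->C; (7,8):dx=-1,dy=-1->C
Step 2: C = 21, D = 7, total pairs = 28.
Step 3: tau = (C - D)/(n(n-1)/2) = (21 - 7)/28 = 0.500000.
Step 4: Exact two-sided p-value (enumerate n! = 40320 permutations of y under H0): p = 0.108681.
Step 5: alpha = 0.05. fail to reject H0.

tau_b = 0.5000 (C=21, D=7), p = 0.108681, fail to reject H0.
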